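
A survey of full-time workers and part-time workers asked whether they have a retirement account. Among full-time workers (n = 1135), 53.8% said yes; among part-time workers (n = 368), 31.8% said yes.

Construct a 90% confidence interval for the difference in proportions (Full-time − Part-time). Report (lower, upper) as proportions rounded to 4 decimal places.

(0.1732, 0.2668)

Each SE is √(p̂(1−p̂)/n): √(0.5380·0.4620/1135) = 0.01480 and √(0.3180·0.6820/368) = 0.02428.
SE(p̂₁ − p̂₂) = √(SE₁² + SE₂²) = √(0.00021904 + 0.0005895184) = 0.02844, since the two samples are independent.
At 90% confidence z* = 1.645; margin = 1.645 × 0.02844 = 0.04678.
The difference is 0.5380 − 0.3180 = 0.2200, so the interval is 0.2200 ± 0.04678 = (0.1732, 0.2668).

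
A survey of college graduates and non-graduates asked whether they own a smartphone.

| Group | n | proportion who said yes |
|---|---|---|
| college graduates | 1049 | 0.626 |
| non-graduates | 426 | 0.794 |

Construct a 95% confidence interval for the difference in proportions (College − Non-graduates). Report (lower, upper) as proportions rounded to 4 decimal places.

The two standard errors are √(0.6260×0.3740/1049) = 0.01494 and √(0.7940×0.2060/426) = 0.01959.
Because the samples are independent, SE_diff = √(0.01494² + 0.01959²) = 0.02464.
Using z* = 1.960 for 95%, ME = 1.960 × 0.02464 = 0.04829.
p̂₁ − p̂₂ = -0.1680; interval -0.1680 ± 0.04829 gives (-0.2163, -0.1197).

(-0.2163, -0.1197)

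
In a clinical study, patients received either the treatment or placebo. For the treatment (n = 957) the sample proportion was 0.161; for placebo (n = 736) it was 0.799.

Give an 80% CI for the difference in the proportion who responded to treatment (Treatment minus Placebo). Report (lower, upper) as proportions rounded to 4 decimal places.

(-0.6623, -0.6137)

SE₁ = √(p̂₁(1−p̂₁)/n₁) = √(0.1610·0.8390/957) = 0.01188; SE₂ = √(0.7990·0.2010/736) = 0.01477.
Independent samples: SE of the difference = √(SE₁² + SE₂²) = √(0.0001411344 + 0.0002181529) = 0.01895.
z* for 80% confidence is 1.282, so the margin of error is 1.282 × 0.01895 = 0.02429.
Point estimate p̂₁ − p̂₂ = 0.1610 − 0.7990 = -0.6380.
-0.6380 ± 0.02429 → (-0.6623, -0.6137).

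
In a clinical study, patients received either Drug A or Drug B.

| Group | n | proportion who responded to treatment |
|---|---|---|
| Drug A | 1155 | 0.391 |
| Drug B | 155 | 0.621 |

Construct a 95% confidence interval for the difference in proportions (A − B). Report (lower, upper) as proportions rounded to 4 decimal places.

Each SE is √(p̂(1−p̂)/n): √(0.3910·0.6090/1155) = 0.01436 and √(0.6210·0.3790/155) = 0.03897.
SE(p̂₁ − p̂₂) = √(SE₁² + SE₂²) = √(0.0002062096 + 0.0015186609) = 0.04153, since the two samples are independent.
At 95% confidence z* = 1.960; margin = 1.960 × 0.04153 = 0.08140.
The difference is 0.3910 − 0.6210 = -0.2300, so the interval is -0.2300 ± 0.08140 = (-0.3114, -0.1486).

(-0.3114, -0.1486)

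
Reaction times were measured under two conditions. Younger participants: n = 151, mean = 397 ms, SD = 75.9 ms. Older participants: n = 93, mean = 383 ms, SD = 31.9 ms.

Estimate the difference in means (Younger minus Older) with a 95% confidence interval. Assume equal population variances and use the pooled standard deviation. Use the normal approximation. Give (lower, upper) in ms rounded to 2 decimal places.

Pooled variance s_p² = [150·75.9² + 92·31.9²] / (151+93−2) = 3957.6100, so s_p = 62.9095.
SE_diff = s_p·√(1/n₁ + 1/n₂) = 62.9095·√(1/151 + 1/93) = 8.2924.
z* = 1.960; margin = 1.960 × 8.2924 = 16.2531.
Difference = 397 − 383 = 14.0000.
14.0000 ± 16.2531 → (-2.25, 30.25).

(-2.25, 30.25)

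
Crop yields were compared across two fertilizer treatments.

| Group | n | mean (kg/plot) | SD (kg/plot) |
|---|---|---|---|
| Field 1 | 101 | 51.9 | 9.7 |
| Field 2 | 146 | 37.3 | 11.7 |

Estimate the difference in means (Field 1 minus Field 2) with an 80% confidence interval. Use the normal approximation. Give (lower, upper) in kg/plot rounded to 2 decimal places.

Per-group SEs: s₁/√n₁ = 9.7/√101 = 0.9652, s₂/√n₂ = 11.7/√146 = 0.9683.
Unpooled SE of the difference: √(0.93161104 + 0.93760489) = 1.3672.
Margin of error = z* · SE = 1.282 × 1.3672 = 1.7528.
x̄₁ − x̄₂ = 51.9 − 37.3 = 14.6000.
CI: 14.6000 ± 1.7528 = (12.85, 16.35).

(12.85, 16.35)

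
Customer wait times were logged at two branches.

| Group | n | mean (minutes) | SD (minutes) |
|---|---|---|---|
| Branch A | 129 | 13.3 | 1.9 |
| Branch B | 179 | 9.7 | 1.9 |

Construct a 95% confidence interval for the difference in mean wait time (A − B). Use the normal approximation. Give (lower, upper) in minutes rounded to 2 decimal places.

Standard errors of each mean: 1.9/√129 = 0.1673 and 1.9/√179 = 0.1420.
SE(x̄₁ − x̄₂) = √(0.1673² + 0.1420²) = 0.2194 for independent samples with unequal variances.
With z* = 1.960, the margin is 1.960 × 0.2194 = 0.4300.
x̄₁ − x̄₂ = 13.3 − 9.7 = 3.6000; the interval is 3.6000 ± 0.4300 = (3.17, 4.03).

(3.17, 4.03)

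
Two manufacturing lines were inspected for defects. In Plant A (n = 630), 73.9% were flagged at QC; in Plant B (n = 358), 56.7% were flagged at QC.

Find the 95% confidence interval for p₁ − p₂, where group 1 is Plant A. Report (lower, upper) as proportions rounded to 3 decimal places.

(0.110, 0.234)

The two standard errors are √(0.7390×0.2610/630) = 0.01750 and √(0.5670×0.4330/358) = 0.02619.
Because the samples are independent, SE_diff = √(0.01750² + 0.02619²) = 0.03150.
Using z* = 1.960 for 95%, ME = 1.960 × 0.03150 = 0.06174.
p̂₁ − p̂₂ = 0.1720; interval 0.1720 ± 0.06174 gives (0.110, 0.234).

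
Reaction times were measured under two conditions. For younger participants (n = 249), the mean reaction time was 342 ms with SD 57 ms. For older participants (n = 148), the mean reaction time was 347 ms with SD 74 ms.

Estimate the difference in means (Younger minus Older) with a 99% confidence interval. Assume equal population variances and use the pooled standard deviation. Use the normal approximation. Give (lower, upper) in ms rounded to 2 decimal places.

(-22.07, 12.07)

s_p = √[((n₁−1)s₁² + (n₂−1)s₂²)/(n₁+n₂−2)] = √[(248·57² + 147·74²)/395] = 63.8575.
SE = 63.8575·√(1/249 + 1/148) = 6.6279.
With z* = 2.576, margin = 2.576 × 6.6279 = 17.0735.
x̄₁ − x̄₂ = 342 − 347 = -5.0000; interval -5.0000 ± 17.0735 = (-22.07, 12.07).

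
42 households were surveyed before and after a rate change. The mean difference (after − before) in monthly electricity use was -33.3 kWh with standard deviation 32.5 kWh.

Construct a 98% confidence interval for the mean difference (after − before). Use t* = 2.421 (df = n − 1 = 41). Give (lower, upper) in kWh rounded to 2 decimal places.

This is a matched-pairs design, so SE = s_d/√n = 32.5/√42 = 5.0149.
Margin = 2.421 × 5.0149 = 12.1411; the interval is -33.3 ± 12.1411 = (-45.44, -21.16).

(-45.44, -21.16)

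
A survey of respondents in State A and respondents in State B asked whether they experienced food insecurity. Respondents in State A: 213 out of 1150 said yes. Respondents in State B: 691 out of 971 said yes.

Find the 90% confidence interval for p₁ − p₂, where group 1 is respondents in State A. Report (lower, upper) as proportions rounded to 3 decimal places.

First, p̂₁ = 213/1150 = 0.1852; p̂₂ = 691/971 = 0.7116.
The two standard errors are √(0.1852×0.8148/1150) = 0.01146 and √(0.7116×0.2884/971) = 0.01454.
Because the samples are independent, SE_diff = √(0.01146² + 0.01454²) = 0.01851.
Using z* = 1.645 for 90%, ME = 1.645 × 0.01851 = 0.03045.
p̂₁ − p̂₂ = -0.5264; interval -0.5264 ± 0.03045 gives (-0.557, -0.496).

(-0.557, -0.496)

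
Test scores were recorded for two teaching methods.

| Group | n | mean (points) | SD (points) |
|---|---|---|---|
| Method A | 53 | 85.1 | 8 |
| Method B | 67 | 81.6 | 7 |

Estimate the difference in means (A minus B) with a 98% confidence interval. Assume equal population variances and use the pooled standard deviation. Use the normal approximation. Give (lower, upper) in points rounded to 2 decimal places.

(0.31, 6.69)

Pooled variance s_p² = [52·8² + 66·7²] / (53+67−2) = 55.6102, so s_p = 7.4572.
SE_diff = s_p·√(1/n₁ + 1/n₂) = 7.4572·√(1/53 + 1/67) = 1.3709.
z* = 2.326; margin = 2.326 × 1.3709 = 3.1887.
Difference = 85.1 − 81.6 = 3.5000.
3.5000 ± 3.1887 → (0.31, 6.69).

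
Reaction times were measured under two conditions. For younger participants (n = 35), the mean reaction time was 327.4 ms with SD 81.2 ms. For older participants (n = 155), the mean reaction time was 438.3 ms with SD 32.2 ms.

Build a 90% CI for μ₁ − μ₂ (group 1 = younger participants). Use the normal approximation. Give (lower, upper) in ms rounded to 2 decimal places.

(-133.88, -87.92)

SE₁ = s₁/√n₁ = 81.2/√35 = 13.7253; SE₂ = 32.2/√155 = 2.5864.
Independent samples, unequal variances: SE_diff = √(SE₁² + SE₂²) = √(188.38386009 + 6.68946496) = 13.9669.
z* = 1.645, so margin of error = 1.645 × 13.9669 = 22.9756.
Difference in means = 327.4 − 438.3 = -110.9000.
-110.9000 ± 22.9756 → (-133.88, -87.92).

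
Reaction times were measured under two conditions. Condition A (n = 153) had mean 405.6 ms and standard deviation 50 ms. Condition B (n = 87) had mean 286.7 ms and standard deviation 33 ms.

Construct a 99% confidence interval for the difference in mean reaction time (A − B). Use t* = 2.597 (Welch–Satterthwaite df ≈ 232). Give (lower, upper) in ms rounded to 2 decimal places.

(104.95, 132.85)

Standard errors of each mean: 50/√153 = 4.0423 and 33/√87 = 3.5380.
SE(x̄₁ − x̄₂) = √(4.0423² + 3.5380²) = 5.3719 for independent samples with unequal variances.
With t* = 2.597, the margin is 2.597 × 5.3719 = 13.9508.
x̄₁ − x̄₂ = 405.6 − 286.7 = 118.9000; the interval is 118.9000 ± 13.9508 = (104.95, 132.85).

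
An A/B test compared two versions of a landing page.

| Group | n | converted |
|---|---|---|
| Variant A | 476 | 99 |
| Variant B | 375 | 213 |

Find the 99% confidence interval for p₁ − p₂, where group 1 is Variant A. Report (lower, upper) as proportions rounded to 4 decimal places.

(-0.4415, -0.2785)

p̂₁ = 99/476 = 0.2080 and p̂₂ = 213/375 = 0.5680.
SE₁ = √(p̂₁(1−p̂₁)/n₁) = √(0.2080·0.7920/476) = 0.01860; SE₂ = √(0.5680·0.4320/375) = 0.02558.
Independent samples: SE of the difference = √(SE₁² + SE₂²) = √(0.00034596 + 0.0006543364) = 0.03163.
z* for 99% confidence is 2.576, so the margin of error is 2.576 × 0.03163 = 0.08148.
Point estimate p̂₁ − p̂₂ = 0.2080 − 0.5680 = -0.3600.
-0.3600 ± 0.08148 → (-0.4415, -0.2785).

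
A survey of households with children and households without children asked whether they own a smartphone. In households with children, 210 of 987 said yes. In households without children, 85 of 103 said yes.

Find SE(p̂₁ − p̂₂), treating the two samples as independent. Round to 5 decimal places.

First, p̂₁ = 210/987 = 0.2128; p̂₂ = 85/103 = 0.8252.
The two standard errors are √(0.2128×0.7872/987) = 0.01303 and √(0.8252×0.1748/103) = 0.03742.
Because the samples are independent, SE_diff = √(0.01303² + 0.03742²) = 0.03962.

0.03962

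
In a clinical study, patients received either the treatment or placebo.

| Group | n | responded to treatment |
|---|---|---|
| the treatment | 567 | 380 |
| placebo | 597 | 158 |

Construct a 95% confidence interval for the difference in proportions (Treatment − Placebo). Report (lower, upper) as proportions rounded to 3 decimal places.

(0.353, 0.458)

p̂₁ = 380/567 = 0.6702 and p̂₂ = 158/597 = 0.2647.
SE₁ = √(p̂₁(1−p̂₁)/n₁) = √(0.6702·0.3298/567) = 0.01974; SE₂ = √(0.2647·0.7353/597) = 0.01806.
Independent samples: SE of the difference = √(SE₁² + SE₂²) = √(0.0003896676 + 0.0003261636) = 0.02676.
z* for 95% confidence is 1.960, so the margin of error is 1.960 × 0.02676 = 0.05245.
Point estimate p̂₁ − p̂₂ = 0.6702 − 0.2647 = 0.4055.
0.4055 ± 0.05245 → (0.353, 0.458).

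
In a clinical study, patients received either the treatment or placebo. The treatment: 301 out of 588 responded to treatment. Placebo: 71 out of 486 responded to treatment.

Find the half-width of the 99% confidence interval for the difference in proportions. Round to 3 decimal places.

0.067

p̂₁ = 301/588 = 0.5119 and p̂₂ = 71/486 = 0.1461.
SE₁ = √(p̂₁(1−p̂₁)/n₁) = √(0.5119·0.4881/588) = 0.02061; SE₂ = √(0.1461·0.8539/486) = 0.01602.
Independent samples: SE of the difference = √(SE₁² + SE₂²) = √(0.0004247721 + 0.0002566404) = 0.02610.
z* for 99% confidence is 2.576, so the margin of error is 2.576 × 0.02610 = 0.06723.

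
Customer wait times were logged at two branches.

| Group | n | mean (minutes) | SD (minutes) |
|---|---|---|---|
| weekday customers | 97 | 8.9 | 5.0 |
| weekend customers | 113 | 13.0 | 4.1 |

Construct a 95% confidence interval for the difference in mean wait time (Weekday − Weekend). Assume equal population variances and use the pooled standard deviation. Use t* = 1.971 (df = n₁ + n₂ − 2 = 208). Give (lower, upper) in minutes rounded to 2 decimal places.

(-5.34, -2.86)

s_p = √[((n₁−1)s₁² + (n₂−1)s₂²)/(n₁+n₂−2)] = √[(96·5.0² + 112·4.1²)/208] = 4.5376.
SE = 4.5376·√(1/97 + 1/113) = 0.6281.
With t* = 1.971, margin = 1.971 × 0.6281 = 1.2380.
x̄₁ − x̄₂ = 8.9 − 13.0 = -4.1000; interval -4.1000 ± 1.2380 = (-5.34, -2.86).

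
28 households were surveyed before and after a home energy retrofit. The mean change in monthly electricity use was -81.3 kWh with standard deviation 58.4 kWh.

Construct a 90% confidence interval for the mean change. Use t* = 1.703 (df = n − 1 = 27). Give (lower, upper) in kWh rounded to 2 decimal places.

(-100.10, -62.50)

This is a matched-pairs design, so SE = s_d/√n = 58.4/√28 = 11.0366.
Margin = 1.703 × 11.0366 = 18.7953; the interval is -81.3 ± 18.7953 = (-100.10, -62.50).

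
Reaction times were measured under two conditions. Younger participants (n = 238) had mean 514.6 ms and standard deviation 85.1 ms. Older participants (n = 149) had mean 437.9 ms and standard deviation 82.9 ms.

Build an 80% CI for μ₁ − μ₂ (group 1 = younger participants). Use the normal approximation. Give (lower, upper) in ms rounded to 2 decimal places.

(65.48, 87.92)

Per-group SEs: s₁/√n₁ = 85.1/√238 = 5.5162, s₂/√n₂ = 82.9/√149 = 6.7914.
Unpooled SE of the difference: √(30.42846244 + 46.12311396) = 8.7494.
Margin of error = z* · SE = 1.282 × 8.7494 = 11.2167.
x̄₁ − x̄₂ = 514.6 − 437.9 = 76.7000.
CI: 76.7000 ± 11.2167 = (65.48, 87.92).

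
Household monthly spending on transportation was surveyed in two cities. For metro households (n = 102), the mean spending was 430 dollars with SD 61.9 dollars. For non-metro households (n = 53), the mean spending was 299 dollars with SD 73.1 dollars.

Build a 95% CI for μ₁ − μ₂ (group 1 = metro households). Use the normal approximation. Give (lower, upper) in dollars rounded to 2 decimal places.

Standard errors of each mean: 61.9/√102 = 6.1290 and 73.1/√53 = 10.0411.
SE(x̄₁ − x̄₂) = √(6.1290² + 10.0411²) = 11.7639 for independent samples with unequal variances.
With z* = 1.960, the margin is 1.960 × 11.7639 = 23.0572.
x̄₁ − x̄₂ = 430 − 299 = 131.0000; the interval is 131.0000 ± 23.0572 = (107.94, 154.06).

(107.94, 154.06)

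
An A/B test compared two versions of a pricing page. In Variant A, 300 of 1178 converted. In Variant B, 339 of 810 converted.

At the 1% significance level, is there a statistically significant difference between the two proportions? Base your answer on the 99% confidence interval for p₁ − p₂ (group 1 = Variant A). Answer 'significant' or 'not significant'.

p̂₁ = 300/1178 = 0.2547 and p̂₂ = 339/810 = 0.4185.
SE₁ = √(p̂₁(1−p̂₁)/n₁) = √(0.2547·0.7453/1178) = 0.01269; SE₂ = √(0.4185·0.5815/810) = 0.01733.
Independent samples: SE of the difference = √(SE₁² + SE₂²) = √(0.0001610361 + 0.0003003289) = 0.02148.
z* for 99% confidence is 2.576, so the margin of error is 2.576 × 0.02148 = 0.05533.
Point estimate p̂₁ − p̂₂ = 0.2547 − 0.4185 = -0.1638.
-0.1638 ± 0.05533 → (-0.21913, -0.10847).
The interval (-0.21913, -0.10847) does not contain 0, so the difference is significant.

significant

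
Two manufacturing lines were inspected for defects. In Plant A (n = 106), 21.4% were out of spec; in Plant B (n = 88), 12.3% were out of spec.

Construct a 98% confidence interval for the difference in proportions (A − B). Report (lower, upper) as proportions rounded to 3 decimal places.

SE₁ = √(p̂₁(1−p̂₁)/n₁) = √(0.2140·0.7860/106) = 0.03984; SE₂ = √(0.1230·0.8770/88) = 0.03501.
Independent samples: SE of the difference = √(SE₁² + SE₂²) = √(0.0015872256 + 0.0012257001) = 0.05304.
z* for 98% confidence is 2.326, so the margin of error is 2.326 × 0.05304 = 0.12337.
Point estimate p̂₁ − p̂₂ = 0.2140 − 0.1230 = 0.0910.
0.0910 ± 0.12337 → (-0.032, 0.214).

(-0.032, 0.214)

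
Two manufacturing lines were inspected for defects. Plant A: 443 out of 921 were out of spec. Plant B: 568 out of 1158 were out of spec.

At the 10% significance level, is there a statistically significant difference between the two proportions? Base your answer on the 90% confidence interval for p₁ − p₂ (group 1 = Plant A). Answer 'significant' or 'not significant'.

not significant

First, p̂₁ = 443/921 = 0.4810; p̂₂ = 568/1158 = 0.4905.
The two standard errors are √(0.4810×0.5190/921) = 0.01646 and √(0.4905×0.5095/1158) = 0.01469.
Because the samples are independent, SE_diff = √(0.01646² + 0.01469²) = 0.02206.
Using z* = 1.645 for 90%, ME = 1.645 × 0.02206 = 0.03629.
p̂₁ − p̂₂ = -0.0095; interval -0.0095 ± 0.03629 gives (-0.04579, 0.02679).
The interval (-0.04579, 0.02679) contains 0, so the difference is not significant.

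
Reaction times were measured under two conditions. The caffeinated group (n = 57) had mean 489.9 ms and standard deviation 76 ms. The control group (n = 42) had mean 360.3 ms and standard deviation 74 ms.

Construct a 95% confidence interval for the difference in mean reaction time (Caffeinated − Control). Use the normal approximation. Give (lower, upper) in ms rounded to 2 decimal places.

SE₁ = s₁/√n₁ = 76/√57 = 10.0664; SE₂ = 74/√42 = 11.4184.
Independent samples, unequal variances: SE_diff = √(SE₁² + SE₂²) = √(101.33240896 + 130.37985856) = 15.2221.
z* = 1.960, so margin of error = 1.960 × 15.2221 = 29.8353.
Difference in means = 489.9 − 360.3 = 129.6000.
129.6000 ± 29.8353 → (99.76, 159.44).

(99.76, 159.44)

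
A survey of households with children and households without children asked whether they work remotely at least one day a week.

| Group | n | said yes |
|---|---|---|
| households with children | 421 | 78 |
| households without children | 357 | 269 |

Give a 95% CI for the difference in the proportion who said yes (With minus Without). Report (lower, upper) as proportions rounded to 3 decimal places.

p̂₁ = 78/421 = 0.1853 and p̂₂ = 269/357 = 0.7535.
SE₁ = √(p̂₁(1−p̂₁)/n₁) = √(0.1853·0.8147/421) = 0.01894; SE₂ = √(0.7535·0.2465/357) = 0.02281.
Independent samples: SE of the difference = √(SE₁² + SE₂²) = √(0.0003587236 + 0.0005202961) = 0.02965.
z* for 95% confidence is 1.960, so the margin of error is 1.960 × 0.02965 = 0.05811.
Point estimate p̂₁ − p̂₂ = 0.1853 − 0.7535 = -0.5682.
-0.5682 ± 0.05811 → (-0.626, -0.510).

(-0.626, -0.510)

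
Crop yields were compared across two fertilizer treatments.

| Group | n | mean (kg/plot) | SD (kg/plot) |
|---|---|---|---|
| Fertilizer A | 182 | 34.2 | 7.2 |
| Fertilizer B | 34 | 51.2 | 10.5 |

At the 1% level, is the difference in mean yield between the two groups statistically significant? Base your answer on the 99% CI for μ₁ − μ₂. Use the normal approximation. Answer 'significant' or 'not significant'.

Per-group SEs: s₁/√n₁ = 7.2/√182 = 0.5337, s₂/√n₂ = 10.5/√34 = 1.8007.
Unpooled SE of the difference: √(0.28483569 + 3.24252049) = 1.8781.
Margin of error = z* · SE = 2.576 × 1.8781 = 4.8380.
x̄₁ − x̄₂ = 34.2 − 51.2 = -17.0000.
CI: -17.0000 ± 4.8380 = (-21.8380, -12.1620).
The interval (-21.8380, -12.1620) does not contain 0, so the difference is significant.

significant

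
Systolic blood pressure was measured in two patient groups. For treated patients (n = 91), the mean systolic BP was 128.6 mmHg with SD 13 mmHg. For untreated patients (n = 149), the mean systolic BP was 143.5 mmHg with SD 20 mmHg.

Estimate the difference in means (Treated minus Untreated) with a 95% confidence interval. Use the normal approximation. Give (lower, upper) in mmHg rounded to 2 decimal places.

(-19.08, -10.72)

Standard errors of each mean: 13/√91 = 1.3628 and 20/√149 = 1.6385.
SE(x̄₁ − x̄₂) = √(1.3628² + 1.6385²) = 2.1312 for independent samples with unequal variances.
With z* = 1.960, the margin is 1.960 × 2.1312 = 4.1772.
x̄₁ − x̄₂ = 128.6 − 143.5 = -14.9000; the interval is -14.9000 ± 4.1772 = (-19.08, -10.72).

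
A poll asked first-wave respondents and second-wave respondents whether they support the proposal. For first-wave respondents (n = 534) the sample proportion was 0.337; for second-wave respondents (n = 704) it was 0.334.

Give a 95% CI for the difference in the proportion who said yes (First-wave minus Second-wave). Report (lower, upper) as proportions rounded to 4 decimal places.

Each SE is √(p̂(1−p̂)/n): √(0.3370·0.6630/534) = 0.02046 and √(0.3340·0.6660/704) = 0.01778.
SE(p̂₁ − p̂₂) = √(SE₁² + SE₂²) = √(0.0004186116 + 0.0003161284) = 0.02711, since the two samples are independent.
At 95% confidence z* = 1.960; margin = 1.960 × 0.02711 = 0.05314.
The difference is 0.3370 − 0.3340 = 0.0030, so the interval is 0.0030 ± 0.05314 = (-0.0501, 0.0561).

(-0.0501, 0.0561)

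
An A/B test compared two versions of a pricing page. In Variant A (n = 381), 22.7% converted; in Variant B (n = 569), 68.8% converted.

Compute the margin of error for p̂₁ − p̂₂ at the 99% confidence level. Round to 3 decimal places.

0.075

Each SE is √(p̂(1−p̂)/n): √(0.2270·0.7730/381) = 0.02146 and √(0.6880·0.3120/569) = 0.01942.
SE(p̂₁ − p̂₂) = √(SE₁² + SE₂²) = √(0.0004605316 + 0.0003771364) = 0.02894, since the two samples are independent.
At 99% confidence z* = 2.576; margin = 2.576 × 0.02894 = 0.07455.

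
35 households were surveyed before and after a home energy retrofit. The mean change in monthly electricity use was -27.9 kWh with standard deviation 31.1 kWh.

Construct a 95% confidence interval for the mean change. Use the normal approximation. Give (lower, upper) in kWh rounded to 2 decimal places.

(-38.20, -17.60)

Paired design: SE = s_d/√n = 31.1/√35 = 5.2569.
z* = 1.960; margin of error = 1.960 × 5.2569 = 10.3035.
-27.9 ± 10.3035 → (-38.20, -17.60).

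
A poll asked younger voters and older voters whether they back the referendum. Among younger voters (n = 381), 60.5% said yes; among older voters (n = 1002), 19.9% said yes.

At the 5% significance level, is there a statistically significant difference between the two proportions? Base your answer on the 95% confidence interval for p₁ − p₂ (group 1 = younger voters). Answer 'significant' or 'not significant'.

significant

SE₁ = √(p̂₁(1−p̂₁)/n₁) = √(0.6050·0.3950/381) = 0.02504; SE₂ = √(0.1990·0.8010/1002) = 0.01261.
Independent samples: SE of the difference = √(SE₁² + SE₂²) = √(0.0006270016 + 0.0001590121) = 0.02804.
z* for 95% confidence is 1.960, so the margin of error is 1.960 × 0.02804 = 0.05496.
Point estimate p̂₁ − p̂₂ = 0.6050 − 0.1990 = 0.4060.
0.4060 ± 0.05496 → (0.35104, 0.46096).
The interval (0.35104, 0.46096) does not contain 0, so the difference is significant.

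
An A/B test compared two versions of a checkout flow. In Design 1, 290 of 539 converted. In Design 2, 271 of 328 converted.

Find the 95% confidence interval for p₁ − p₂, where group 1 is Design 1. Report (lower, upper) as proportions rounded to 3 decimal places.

(-0.347, -0.229)

First, p̂₁ = 290/539 = 0.5380; p̂₂ = 271/328 = 0.8262.
The two standard errors are √(0.5380×0.4620/539) = 0.02147 and √(0.8262×0.1738/328) = 0.02092.
Because the samples are independent, SE_diff = √(0.02147² + 0.02092²) = 0.02998.
Using z* = 1.960 for 95%, ME = 1.960 × 0.02998 = 0.05876.
p̂₁ − p̂₂ = -0.2882; interval -0.2882 ± 0.05876 gives (-0.347, -0.229).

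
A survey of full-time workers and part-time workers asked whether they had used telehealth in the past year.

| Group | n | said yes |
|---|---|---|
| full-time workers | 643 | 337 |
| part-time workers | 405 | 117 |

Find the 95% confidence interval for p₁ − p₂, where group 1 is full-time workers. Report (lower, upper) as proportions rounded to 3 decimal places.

(0.177, 0.294)

Sample proportions: 337/643 = 0.5241, 117/405 = 0.2889.
Each SE is √(p̂(1−p̂)/n): √(0.5241·0.4759/643) = 0.01970 and √(0.2889·0.7111/405) = 0.02252.
SE(p̂₁ − p̂₂) = √(SE₁² + SE₂²) = √(0.00038809 + 0.0005071504) = 0.02992, since the two samples are independent.
At 95% confidence z* = 1.960; margin = 1.960 × 0.02992 = 0.05864.
The difference is 0.5241 − 0.2889 = 0.2352, so the interval is 0.2352 ± 0.05864 = (0.177, 0.294).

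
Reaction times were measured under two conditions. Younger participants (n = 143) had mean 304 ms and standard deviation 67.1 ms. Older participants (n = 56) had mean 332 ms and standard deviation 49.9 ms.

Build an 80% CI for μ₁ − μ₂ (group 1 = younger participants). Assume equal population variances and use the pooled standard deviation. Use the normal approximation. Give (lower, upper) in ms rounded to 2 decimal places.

Pooled variance s_p² = [142·67.1² + 55·49.9²] / (143+56−2) = 3940.5724, so s_p = 62.7740.
SE_diff = s_p·√(1/n₁ + 1/n₂) = 62.7740·√(1/143 + 1/56) = 9.8956.
z* = 1.282; margin = 1.282 × 9.8956 = 12.6862.
Difference = 304 − 332 = -28.0000.
-28.0000 ± 12.6862 → (-40.69, -15.31).

(-40.69, -15.31)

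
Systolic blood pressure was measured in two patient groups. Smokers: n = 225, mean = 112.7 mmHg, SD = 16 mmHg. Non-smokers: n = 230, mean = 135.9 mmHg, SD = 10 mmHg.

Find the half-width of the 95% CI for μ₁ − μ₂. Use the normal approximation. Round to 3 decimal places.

Per-group SEs: s₁/√n₁ = 16/√225 = 1.0667, s₂/√n₂ = 10/√230 = 0.6594.
Unpooled SE of the difference: √(1.13784889 + 0.43480836) = 1.2541.
Margin of error = z* · SE = 1.960 × 1.2541 = 2.4580.

2.458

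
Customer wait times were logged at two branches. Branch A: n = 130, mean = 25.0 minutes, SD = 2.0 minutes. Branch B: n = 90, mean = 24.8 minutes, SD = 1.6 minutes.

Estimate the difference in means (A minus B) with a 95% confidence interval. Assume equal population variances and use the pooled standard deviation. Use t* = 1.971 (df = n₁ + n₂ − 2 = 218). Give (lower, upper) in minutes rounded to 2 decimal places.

Pooled variance s_p² = [129·2.0² + 89·1.6²] / (130+90−2) = 3.4121, so s_p = 1.8472.
SE_diff = s_p·√(1/n₁ + 1/n₂) = 1.8472·√(1/130 + 1/90) = 0.2533.
t* = 1.971; margin = 1.971 × 0.2533 = 0.4993.
Difference = 25.0 − 24.8 = 0.2000.
0.2000 ± 0.4993 → (-0.30, 0.70).

(-0.30, 0.70)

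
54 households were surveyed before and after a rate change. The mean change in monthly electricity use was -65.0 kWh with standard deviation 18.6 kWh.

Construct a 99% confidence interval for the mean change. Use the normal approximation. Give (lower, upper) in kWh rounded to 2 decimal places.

(-71.52, -58.48)

Paired design: SE = s_d/√n = 18.6/√54 = 2.5311.
z* = 2.576; margin of error = 2.576 × 2.5311 = 6.5201.
-65.0 ± 6.5201 → (-71.52, -58.48).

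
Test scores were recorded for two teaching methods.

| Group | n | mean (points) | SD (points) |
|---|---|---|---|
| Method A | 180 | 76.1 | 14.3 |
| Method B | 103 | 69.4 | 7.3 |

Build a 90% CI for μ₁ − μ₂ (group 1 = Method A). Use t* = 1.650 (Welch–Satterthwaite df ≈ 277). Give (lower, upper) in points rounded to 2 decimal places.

SE₁ = s₁/√n₁ = 14.3/√180 = 1.0659; SE₂ = 7.3/√103 = 0.7193.
Independent samples, unequal variances: SE_diff = √(SE₁² + SE₂²) = √(1.13614281 + 0.51739249) = 1.2859.
t* = 1.650, so margin of error = 1.650 × 1.2859 = 2.1217.
Difference in means = 76.1 − 69.4 = 6.7000.
6.7000 ± 2.1217 → (4.58, 8.82).

(4.58, 8.82)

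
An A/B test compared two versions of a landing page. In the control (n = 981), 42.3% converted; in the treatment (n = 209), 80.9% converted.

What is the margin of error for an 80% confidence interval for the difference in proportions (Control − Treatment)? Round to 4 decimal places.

Each SE is √(p̂(1−p̂)/n): √(0.4230·0.5770/981) = 0.01577 and √(0.8090·0.1910/209) = 0.02719.
SE(p̂₁ − p̂₂) = √(SE₁² + SE₂²) = √(0.0002486929 + 0.0007392961) = 0.03143, since the two samples are independent.
At 80% confidence z* = 1.282; margin = 1.282 × 0.03143 = 0.04029.

0.0403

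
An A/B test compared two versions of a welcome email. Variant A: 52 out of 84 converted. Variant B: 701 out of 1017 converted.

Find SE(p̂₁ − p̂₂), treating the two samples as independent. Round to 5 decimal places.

p̂₁ = 52/84 = 0.6190 and p̂₂ = 701/1017 = 0.6893.
SE₁ = √(p̂₁(1−p̂₁)/n₁) = √(0.6190·0.3810/84) = 0.05299; SE₂ = √(0.6893·0.3107/1017) = 0.01451.
Independent samples: SE of the difference = √(SE₁² + SE₂²) = √(0.0028079401 + 0.0002105401) = 0.05494.

0.05494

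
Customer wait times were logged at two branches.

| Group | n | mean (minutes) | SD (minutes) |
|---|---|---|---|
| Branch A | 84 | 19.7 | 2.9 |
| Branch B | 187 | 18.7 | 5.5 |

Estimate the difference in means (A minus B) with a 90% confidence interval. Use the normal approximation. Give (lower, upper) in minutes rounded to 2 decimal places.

Per-group SEs: s₁/√n₁ = 2.9/√84 = 0.3164, s₂/√n₂ = 5.5/√187 = 0.4022.
Unpooled SE of the difference: √(0.10010896 + 0.16176484) = 0.5117.
Margin of error = z* · SE = 1.645 × 0.5117 = 0.8417.
x̄₁ − x̄₂ = 19.7 − 18.7 = 1.0000.
CI: 1.0000 ± 0.8417 = (0.16, 1.84).

(0.16, 1.84)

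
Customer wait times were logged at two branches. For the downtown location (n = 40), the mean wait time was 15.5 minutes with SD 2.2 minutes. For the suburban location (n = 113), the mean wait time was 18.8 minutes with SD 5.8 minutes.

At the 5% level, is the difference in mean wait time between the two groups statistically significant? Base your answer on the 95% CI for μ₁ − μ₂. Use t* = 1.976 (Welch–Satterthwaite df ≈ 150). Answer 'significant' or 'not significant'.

significant

Per-group SEs: s₁/√n₁ = 2.2/√40 = 0.3479, s₂/√n₂ = 5.8/√113 = 0.5456.
Unpooled SE of the difference: √(0.12103441 + 0.29767936) = 0.6471.
Margin of error = t* · SE = 1.976 × 0.6471 = 1.2787.
x̄₁ − x̄₂ = 15.5 − 18.8 = -3.3000.
CI: -3.3000 ± 1.2787 = (-4.5787, -2.0213).
The interval (-4.5787, -2.0213) does not contain 0, so the difference is significant.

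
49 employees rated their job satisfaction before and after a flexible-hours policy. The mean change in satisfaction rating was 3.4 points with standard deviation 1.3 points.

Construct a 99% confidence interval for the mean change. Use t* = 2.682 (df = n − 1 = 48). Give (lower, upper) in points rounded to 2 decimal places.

(2.90, 3.90)

Paired design: SE = s_d/√n = 1.3/√49 = 0.1857.
t* = 2.682; margin of error = 2.682 × 0.1857 = 0.4980.
3.4 ± 0.4980 → (2.90, 3.90).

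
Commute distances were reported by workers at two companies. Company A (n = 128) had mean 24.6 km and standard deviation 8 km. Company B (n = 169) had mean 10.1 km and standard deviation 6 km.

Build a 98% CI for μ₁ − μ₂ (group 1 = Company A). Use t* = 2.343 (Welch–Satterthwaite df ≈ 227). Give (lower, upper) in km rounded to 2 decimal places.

(12.52, 16.48)

Standard errors of each mean: 8/√128 = 0.7071 and 6/√169 = 0.4615.
SE(x̄₁ − x̄₂) = √(0.7071² + 0.4615²) = 0.8444 for independent samples with unequal variances.
With t* = 2.343, the margin is 2.343 × 0.8444 = 1.9784.
x̄₁ − x̄₂ = 24.6 − 10.1 = 14.5000; the interval is 14.5000 ± 1.9784 = (12.52, 16.48).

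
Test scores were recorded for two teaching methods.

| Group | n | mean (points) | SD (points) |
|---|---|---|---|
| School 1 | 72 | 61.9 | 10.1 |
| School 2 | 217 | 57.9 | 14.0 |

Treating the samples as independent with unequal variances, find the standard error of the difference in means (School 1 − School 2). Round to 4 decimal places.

1.5232

Standard errors of each mean: 10.1/√72 = 1.1903 and 14.0/√217 = 0.9504.
SE(x̄₁ − x̄₂) = √(1.1903² + 0.9504²) = 1.5232 for independent samples with unequal variances.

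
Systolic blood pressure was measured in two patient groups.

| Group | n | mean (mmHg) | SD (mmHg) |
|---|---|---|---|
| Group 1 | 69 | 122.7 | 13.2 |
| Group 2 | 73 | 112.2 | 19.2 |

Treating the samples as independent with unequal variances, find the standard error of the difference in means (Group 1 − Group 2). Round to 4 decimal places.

SE₁ = s₁/√n₁ = 13.2/√69 = 1.5891; SE₂ = 19.2/√73 = 2.2472.
Independent samples, unequal variances: SE_diff = √(SE₁² + SE₂²) = √(2.52523881 + 5.04990784) = 2.7523.

2.7523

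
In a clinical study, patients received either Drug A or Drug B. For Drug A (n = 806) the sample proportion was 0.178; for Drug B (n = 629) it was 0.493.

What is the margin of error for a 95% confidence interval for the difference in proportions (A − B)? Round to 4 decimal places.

0.0472

SE₁ = √(p̂₁(1−p̂₁)/n₁) = √(0.1780·0.8220/806) = 0.01347; SE₂ = √(0.4930·0.5070/629) = 0.01993.
Independent samples: SE of the difference = √(SE₁² + SE₂²) = √(0.0001814409 + 0.0003972049) = 0.02406.
z* for 95% confidence is 1.960, so the margin of error is 1.960 × 0.02406 = 0.04716.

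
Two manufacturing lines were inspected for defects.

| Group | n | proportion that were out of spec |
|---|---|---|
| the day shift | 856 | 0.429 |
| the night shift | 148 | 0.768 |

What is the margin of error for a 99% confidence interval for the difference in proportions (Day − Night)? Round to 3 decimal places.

0.099

Each SE is √(p̂(1−p̂)/n): √(0.4290·0.5710/856) = 0.01692 and √(0.7680·0.2320/148) = 0.03470.
SE(p̂₁ − p̂₂) = √(SE₁² + SE₂²) = √(0.0002862864 + 0.00120409) = 0.03861, since the two samples are independent.
At 99% confidence z* = 2.576; margin = 2.576 × 0.03861 = 0.09946.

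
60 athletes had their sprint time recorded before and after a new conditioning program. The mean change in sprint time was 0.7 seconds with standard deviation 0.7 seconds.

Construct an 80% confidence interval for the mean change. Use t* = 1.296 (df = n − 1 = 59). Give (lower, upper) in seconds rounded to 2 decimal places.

(0.58, 0.82)

Paired design: SE = s_d/√n = 0.7/√60 = 0.0904.
t* = 1.296; margin of error = 1.296 × 0.0904 = 0.1172.
0.7 ± 0.1172 → (0.58, 0.82).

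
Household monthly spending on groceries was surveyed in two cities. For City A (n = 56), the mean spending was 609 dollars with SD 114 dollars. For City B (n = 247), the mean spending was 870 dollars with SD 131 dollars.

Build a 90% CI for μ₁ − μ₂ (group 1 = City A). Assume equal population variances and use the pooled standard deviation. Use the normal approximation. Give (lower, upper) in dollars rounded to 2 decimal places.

s_p = √[((n₁−1)s₁² + (n₂−1)s₂²)/(n₁+n₂−2)] = √[(55·114² + 246·131²)/301] = 128.0623.
SE = 128.0623·√(1/56 + 1/247) = 18.9540.
With z* = 1.645, margin = 1.645 × 18.9540 = 31.1793.
x̄₁ − x̄₂ = 609 − 870 = -261.0000; interval -261.0000 ± 31.1793 = (-292.18, -229.82).

(-292.18, -229.82)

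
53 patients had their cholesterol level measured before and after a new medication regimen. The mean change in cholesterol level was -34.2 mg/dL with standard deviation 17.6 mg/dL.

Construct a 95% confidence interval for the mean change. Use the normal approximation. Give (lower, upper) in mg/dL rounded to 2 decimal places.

Paired design: SE = s_d/√n = 17.6/√53 = 2.4175.
z* = 1.960; margin of error = 1.960 × 2.4175 = 4.7383.
-34.2 ± 4.7383 → (-38.94, -29.46).

(-38.94, -29.46)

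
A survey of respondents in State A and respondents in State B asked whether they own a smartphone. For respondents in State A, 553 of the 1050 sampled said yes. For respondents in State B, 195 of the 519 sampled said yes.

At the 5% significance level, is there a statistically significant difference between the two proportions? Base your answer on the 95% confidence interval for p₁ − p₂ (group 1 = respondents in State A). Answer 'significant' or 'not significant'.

significant

p̂₁ = 553/1050 = 0.5267 and p̂₂ = 195/519 = 0.3757.
SE₁ = √(p̂₁(1−p̂₁)/n₁) = √(0.5267·0.4733/1050) = 0.01541; SE₂ = √(0.3757·0.6243/519) = 0.02126.
Independent samples: SE of the difference = √(SE₁² + SE₂²) = √(0.0002374681 + 0.0004519876) = 0.02626.
z* for 95% confidence is 1.960, so the margin of error is 1.960 × 0.02626 = 0.05147.
Point estimate p̂₁ − p̂₂ = 0.5267 − 0.3757 = 0.1510.
0.1510 ± 0.05147 → (0.09953, 0.20247).
The interval (0.09953, 0.20247) does not contain 0, so the difference is significant.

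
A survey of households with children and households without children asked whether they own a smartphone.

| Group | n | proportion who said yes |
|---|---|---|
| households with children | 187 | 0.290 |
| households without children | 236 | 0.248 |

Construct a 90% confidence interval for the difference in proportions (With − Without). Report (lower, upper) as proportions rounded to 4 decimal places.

The two standard errors are √(0.2900×0.7100/187) = 0.03318 and √(0.2480×0.7520/236) = 0.02811.
Because the samples are independent, SE_diff = √(0.03318² + 0.02811²) = 0.04349.
Using z* = 1.645 for 90%, ME = 1.645 × 0.04349 = 0.07154.
p̂₁ − p̂₂ = 0.0420; interval 0.0420 ± 0.07154 gives (-0.0295, 0.1135).

(-0.0295, 0.1135)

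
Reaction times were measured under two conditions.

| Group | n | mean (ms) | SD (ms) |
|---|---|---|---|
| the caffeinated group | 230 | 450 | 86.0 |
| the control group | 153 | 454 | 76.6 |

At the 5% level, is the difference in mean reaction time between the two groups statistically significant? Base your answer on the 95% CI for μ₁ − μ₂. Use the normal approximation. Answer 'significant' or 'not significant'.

not significant

SE₁ = s₁/√n₁ = 86.0/√230 = 5.6707; SE₂ = 76.6/√153 = 6.1927.
Independent samples, unequal variances: SE_diff = √(SE₁² + SE₂²) = √(32.15683849 + 38.34953329) = 8.3968.
z* = 1.960, so margin of error = 1.960 × 8.3968 = 16.4577.
Difference in means = 450 − 454 = -4.0000.
-4.0000 ± 16.4577 → (-20.4577, 12.4577).
The interval (-20.4577, 12.4577) contains 0, so the difference is not significant.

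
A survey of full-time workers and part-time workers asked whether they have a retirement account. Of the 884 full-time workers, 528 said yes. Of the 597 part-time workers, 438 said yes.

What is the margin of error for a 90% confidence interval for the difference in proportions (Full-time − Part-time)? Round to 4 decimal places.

0.0403

Sample proportions: 528/884 = 0.5973, 438/597 = 0.7337.
Each SE is √(p̂(1−p̂)/n): √(0.5973·0.4027/884) = 0.01650 and √(0.7337·0.2663/597) = 0.01809.
SE(p̂₁ − p̂₂) = √(SE₁² + SE₂²) = √(0.00027225 + 0.0003272481) = 0.02448, since the two samples are independent.
At 90% confidence z* = 1.645; margin = 1.645 × 0.02448 = 0.04027.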